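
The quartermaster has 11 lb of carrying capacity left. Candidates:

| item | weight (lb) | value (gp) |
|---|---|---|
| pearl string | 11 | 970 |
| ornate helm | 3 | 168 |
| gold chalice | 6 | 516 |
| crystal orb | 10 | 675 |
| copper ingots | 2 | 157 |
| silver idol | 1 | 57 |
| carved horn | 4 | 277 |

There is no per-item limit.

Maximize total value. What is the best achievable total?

970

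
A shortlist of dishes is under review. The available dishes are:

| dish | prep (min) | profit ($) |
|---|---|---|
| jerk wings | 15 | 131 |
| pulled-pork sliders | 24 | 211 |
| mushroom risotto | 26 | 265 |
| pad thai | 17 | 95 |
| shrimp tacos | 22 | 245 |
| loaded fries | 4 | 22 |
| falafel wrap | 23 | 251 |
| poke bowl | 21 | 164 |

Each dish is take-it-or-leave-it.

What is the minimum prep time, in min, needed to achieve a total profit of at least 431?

Minimise min subject to total profit ≥ 431.
shrimp tacos + falafel wrap: 496 profit at 45 min.
No combination under 45 min hits 431.

45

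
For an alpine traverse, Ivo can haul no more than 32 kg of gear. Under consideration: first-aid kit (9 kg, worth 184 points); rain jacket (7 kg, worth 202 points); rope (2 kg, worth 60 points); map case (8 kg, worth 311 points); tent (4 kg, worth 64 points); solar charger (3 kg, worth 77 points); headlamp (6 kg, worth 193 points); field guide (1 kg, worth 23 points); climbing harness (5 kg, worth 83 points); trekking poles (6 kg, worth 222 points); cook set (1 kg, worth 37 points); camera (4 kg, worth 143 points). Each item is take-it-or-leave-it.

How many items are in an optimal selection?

6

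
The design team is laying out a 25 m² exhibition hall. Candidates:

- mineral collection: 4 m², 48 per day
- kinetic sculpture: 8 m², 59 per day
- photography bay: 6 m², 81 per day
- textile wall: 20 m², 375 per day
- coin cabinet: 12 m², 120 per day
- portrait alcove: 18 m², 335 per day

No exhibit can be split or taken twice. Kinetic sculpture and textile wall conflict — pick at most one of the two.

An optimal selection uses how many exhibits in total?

Best achievable expected visitors is 423.
mineral collection + textile wall hits 423 at 24 m².
All optima have 2 exhibits.

2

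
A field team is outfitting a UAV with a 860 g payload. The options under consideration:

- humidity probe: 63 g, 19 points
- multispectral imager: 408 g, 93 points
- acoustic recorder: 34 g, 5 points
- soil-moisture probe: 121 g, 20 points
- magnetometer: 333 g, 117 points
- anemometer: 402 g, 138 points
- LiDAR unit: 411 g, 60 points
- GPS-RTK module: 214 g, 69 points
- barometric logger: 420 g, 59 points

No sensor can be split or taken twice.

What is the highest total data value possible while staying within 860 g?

By data value per g: magnetometer 0.35, anemometer 0.34, GPS-RTK module 0.32, humidity probe 0.30 lead.
The ratio ordering already packs tightly: humidity probe + acoustic recorder + magnetometer + anemometer, 832 g, 279.
Next best is soil-moisture probe + magnetometer + anemometer at 275 (856 g) — short by 4.

279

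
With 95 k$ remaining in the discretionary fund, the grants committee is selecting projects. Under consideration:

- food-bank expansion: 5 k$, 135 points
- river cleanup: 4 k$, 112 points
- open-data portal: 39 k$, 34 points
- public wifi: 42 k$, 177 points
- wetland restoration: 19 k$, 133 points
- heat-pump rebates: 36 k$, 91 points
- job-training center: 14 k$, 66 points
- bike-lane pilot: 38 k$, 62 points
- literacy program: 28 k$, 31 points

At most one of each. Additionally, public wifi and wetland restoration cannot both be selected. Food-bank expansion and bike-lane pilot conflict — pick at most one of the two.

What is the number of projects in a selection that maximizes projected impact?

5

The maximum projected impact within 95 k$ is 537.
One optimal bundle: food-bank expansion + river cleanup + wetland restoration + heat-pump rebates + job-training center (78 k$).
Every optimal selection uses 5 projects.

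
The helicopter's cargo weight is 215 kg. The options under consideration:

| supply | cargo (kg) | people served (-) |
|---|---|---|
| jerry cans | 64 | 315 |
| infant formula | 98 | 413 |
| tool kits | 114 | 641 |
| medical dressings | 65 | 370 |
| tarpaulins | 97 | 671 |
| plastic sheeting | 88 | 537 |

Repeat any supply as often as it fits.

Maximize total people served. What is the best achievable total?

1342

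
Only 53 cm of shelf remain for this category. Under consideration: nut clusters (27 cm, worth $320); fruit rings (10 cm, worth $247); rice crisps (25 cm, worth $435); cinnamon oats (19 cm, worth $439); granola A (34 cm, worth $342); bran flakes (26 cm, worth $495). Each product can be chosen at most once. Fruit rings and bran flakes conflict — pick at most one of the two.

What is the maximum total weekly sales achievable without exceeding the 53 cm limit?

Filling by ratio: fruit rings + cinnamon oats for 686, with 24 cm left unused.
Dropping fruit rings frees 10 cm; slotting in bran flakes (26 cm) lifts the total to 934 at 45 cm.
Next best is rice crisps + bran flakes at 930 (51 cm) — short by 4.

934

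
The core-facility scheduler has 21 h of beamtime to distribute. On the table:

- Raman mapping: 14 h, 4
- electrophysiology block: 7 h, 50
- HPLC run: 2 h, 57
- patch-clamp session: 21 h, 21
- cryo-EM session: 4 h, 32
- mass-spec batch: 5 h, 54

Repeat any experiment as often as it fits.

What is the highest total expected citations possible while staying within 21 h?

Ranking by ratio (expected citations/h): HPLC run 28.50, mass-spec batch 10.80, cryo-EM session 8.00.
Taking 10×HPLC run: 20 h used, 570 in expected citations.
Nothing else within 21 h beats 570.

570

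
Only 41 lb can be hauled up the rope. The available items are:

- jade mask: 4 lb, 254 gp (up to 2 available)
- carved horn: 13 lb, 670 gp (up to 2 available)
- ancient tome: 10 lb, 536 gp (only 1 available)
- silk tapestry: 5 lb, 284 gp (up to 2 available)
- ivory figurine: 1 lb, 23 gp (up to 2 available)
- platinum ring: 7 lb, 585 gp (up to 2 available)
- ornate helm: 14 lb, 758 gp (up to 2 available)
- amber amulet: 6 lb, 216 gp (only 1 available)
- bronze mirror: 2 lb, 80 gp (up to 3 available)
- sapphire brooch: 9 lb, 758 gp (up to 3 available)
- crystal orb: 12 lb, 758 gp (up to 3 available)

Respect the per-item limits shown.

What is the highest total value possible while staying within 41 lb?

The ratio ordering already packs tightly: 2×platinum ring + 3×sapphire brooch, 41 lb, 3444.
Nothing else within 41 lb beats 3444.

3444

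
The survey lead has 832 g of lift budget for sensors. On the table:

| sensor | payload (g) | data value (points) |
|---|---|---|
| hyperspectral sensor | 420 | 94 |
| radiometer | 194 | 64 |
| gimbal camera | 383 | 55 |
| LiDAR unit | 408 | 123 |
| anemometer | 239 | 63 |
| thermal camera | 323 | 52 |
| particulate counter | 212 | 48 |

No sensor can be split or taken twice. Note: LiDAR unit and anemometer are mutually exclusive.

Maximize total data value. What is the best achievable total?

235

Density check — radiometer 0.33, LiDAR unit 0.30, anemometer 0.26, particulate counter 0.23 are the best per g.
Taking radiometer + LiDAR unit + particulate counter: 814 g used, 235 in data value.
Every other selection either busts 832 g or breaks a pairing rule or fails to beat 235.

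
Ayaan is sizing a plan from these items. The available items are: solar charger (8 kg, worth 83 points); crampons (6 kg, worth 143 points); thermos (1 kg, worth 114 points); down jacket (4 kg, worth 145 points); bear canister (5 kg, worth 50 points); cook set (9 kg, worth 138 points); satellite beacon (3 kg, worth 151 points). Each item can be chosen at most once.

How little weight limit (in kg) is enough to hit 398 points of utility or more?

Look for the lowest-weight combination reaching 398.
thermos + down jacket + satellite beacon: 410 utility at 8 kg.
No combination under 8 kg hits 398.

8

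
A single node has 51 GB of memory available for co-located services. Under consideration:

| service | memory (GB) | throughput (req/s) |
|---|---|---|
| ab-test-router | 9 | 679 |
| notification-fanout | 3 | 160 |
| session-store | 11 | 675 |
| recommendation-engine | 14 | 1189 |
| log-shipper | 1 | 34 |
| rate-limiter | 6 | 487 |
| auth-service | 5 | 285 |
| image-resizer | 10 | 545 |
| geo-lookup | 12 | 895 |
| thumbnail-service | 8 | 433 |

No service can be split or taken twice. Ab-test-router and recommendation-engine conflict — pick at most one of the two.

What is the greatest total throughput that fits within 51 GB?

Taking notification-fanout + session-store + recommendation-engine + rate-limiter + auth-service + geo-lookup: 51 GB used, 3691 in throughput.

3691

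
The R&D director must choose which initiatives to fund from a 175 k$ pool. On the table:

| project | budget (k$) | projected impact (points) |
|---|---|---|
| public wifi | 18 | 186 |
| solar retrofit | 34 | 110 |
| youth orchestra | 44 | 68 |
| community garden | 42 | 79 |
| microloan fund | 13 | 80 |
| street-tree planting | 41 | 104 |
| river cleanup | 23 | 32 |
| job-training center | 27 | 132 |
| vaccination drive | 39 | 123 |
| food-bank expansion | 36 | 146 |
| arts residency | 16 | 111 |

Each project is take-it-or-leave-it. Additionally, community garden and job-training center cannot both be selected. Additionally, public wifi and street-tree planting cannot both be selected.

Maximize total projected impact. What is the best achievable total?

810

Greedy by ratio would take public wifi + solar retrofit + microloan fund + river cleanup + job-training center + food-bank expansion + arts residency: 167 k$ used, total 797.
Dropping solar retrofit frees 34 k$; slotting in vaccination drive (39 k$) lifts the total to 810 at 172 k$.
The spare 3 k$ is too small for any remaining project, and no feasible exchange beats 810.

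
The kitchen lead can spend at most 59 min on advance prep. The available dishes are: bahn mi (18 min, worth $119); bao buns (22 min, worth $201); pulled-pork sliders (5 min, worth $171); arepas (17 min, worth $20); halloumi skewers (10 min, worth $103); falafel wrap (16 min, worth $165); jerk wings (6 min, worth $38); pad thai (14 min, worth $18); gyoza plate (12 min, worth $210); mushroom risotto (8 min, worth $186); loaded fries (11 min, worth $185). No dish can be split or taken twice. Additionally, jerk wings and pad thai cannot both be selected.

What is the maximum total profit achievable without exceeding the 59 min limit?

955

Taking pulled-pork sliders + falafel wrap + jerk wings + gyoza plate + mushroom risotto + loaded fries: 58 min used, 955 in profit.
The closest alternative, bao buns + pulled-pork sliders + gyoza plate + mushroom risotto + loaded fries, reaches only 953.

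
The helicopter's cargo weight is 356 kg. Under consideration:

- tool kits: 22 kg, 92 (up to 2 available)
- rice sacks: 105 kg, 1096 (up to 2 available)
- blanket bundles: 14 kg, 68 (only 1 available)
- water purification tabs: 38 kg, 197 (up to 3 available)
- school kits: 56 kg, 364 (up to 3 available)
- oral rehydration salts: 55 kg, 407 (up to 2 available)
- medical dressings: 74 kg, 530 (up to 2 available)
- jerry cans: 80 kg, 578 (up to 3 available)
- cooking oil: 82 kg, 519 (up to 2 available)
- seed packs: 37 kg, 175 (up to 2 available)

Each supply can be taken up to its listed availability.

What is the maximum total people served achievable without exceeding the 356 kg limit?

Taking the top-ratio supplies first gives tool kits + 2×rice sacks + blanket bundles + 2×oral rehydration salts for 3166 (356 kg).
Dropping tool kits and oral rehydration salts frees 77 kg; slotting in medical dressings (74 kg) lifts the total to 3197 at 353 kg.
Every other selection either busts 356 kg or exceeds an availability limit or fails to beat 3197.

3197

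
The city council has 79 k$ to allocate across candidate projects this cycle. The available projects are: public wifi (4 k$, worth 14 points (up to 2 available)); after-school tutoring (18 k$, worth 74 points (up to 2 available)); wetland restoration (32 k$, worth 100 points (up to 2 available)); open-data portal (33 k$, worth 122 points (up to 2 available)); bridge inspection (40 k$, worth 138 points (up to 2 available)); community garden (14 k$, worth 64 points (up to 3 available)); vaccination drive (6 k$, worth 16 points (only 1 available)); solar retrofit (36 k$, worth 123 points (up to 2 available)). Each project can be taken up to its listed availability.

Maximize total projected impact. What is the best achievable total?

The ratio ordering already packs tightly: 2×after-school tutoring + 3×community garden, 78 k$, 340.
Nothing else within 79 k$ beats 340.

340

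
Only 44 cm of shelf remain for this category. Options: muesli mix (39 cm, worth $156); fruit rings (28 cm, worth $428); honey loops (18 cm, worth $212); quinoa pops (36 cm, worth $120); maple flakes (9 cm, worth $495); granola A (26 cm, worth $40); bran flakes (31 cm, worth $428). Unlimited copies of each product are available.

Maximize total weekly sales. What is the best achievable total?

1980

Best packing: 4×maple flakes — 36 cm, 1980 total.
Every other selection either busts 44 cm or fails to beat 1980.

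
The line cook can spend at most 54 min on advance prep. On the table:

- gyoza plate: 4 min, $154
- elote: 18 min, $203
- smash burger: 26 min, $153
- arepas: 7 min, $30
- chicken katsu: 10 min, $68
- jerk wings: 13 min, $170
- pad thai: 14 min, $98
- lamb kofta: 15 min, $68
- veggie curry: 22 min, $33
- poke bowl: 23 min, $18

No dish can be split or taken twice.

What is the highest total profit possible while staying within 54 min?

Best packing: gyoza plate + elote + arepas + chicken katsu + jerk wings — 52 min, 625 total.
Gyoza plate + elote + jerk wings + pad thai (49 min) also reaches 625 — a tie, but nothing goes higher.

625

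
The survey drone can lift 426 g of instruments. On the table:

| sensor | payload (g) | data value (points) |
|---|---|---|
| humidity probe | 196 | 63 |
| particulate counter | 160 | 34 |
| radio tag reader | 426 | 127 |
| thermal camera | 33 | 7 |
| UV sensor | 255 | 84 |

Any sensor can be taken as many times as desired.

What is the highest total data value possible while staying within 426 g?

A density-first pass picks particulate counter + UV sensor — 118 at 415 g.
The 415 g tied up in particulate counter and UV sensor is better spent on 2×humidity probe + thermal camera — total rises to 133 (425 g).
No other feasible combination exceeds 133.

133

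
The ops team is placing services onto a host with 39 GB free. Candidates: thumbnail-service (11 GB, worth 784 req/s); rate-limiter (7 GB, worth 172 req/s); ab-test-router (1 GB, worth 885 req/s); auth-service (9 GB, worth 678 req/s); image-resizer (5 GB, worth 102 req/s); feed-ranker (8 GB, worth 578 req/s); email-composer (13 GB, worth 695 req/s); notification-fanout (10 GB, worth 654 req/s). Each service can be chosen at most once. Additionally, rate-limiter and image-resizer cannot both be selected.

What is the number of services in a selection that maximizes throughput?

5

Optimal total is 3579.
thumbnail-service + ab-test-router + auth-service + feed-ranker + notification-fanout hits 3579 at 39 GB.
Every optimal selection uses 5 services.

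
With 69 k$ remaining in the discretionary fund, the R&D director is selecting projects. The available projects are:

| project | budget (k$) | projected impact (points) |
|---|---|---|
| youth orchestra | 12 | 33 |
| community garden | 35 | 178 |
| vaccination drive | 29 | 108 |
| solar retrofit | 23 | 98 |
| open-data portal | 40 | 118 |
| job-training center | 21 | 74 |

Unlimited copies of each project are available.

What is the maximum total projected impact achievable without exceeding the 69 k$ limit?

294

The ratio heuristic lands on community garden + solar retrofit (276) but leaves 11 k$ idle.
Dropping community garden frees 35 k$; slotting in 2×solar retrofit (46 k$) lifts the total to 294 at 69 k$.
Nothing else within 69 k$ beats 294.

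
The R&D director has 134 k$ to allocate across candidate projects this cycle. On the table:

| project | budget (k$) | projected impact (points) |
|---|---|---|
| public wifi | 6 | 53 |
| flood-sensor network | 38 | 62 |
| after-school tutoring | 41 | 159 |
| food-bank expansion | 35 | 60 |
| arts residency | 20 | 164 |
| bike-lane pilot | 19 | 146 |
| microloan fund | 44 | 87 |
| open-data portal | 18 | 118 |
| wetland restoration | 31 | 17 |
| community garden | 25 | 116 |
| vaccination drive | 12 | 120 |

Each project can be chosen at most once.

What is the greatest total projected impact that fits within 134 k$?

760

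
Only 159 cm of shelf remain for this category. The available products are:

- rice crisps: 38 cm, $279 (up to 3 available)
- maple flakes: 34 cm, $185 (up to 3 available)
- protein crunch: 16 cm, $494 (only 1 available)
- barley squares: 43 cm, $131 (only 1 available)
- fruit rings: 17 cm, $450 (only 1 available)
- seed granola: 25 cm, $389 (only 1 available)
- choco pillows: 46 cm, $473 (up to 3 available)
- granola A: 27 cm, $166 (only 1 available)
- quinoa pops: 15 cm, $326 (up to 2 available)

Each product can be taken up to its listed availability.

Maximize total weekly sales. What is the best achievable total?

Ranking by ratio (weekly sales/cm): protein crunch 30.88, fruit rings 26.47, quinoa pops 21.73.
The ratio heuristic lands on protein crunch + fruit rings + seed granola + choco pillows + 2×quinoa pops (2458) but leaves 25 cm idle.
Replace seed granola with choco pillows: the trade gains 84 net, giving 2542 at 155 cm.
That's the maximum — no swap from here does better than 2542.

2542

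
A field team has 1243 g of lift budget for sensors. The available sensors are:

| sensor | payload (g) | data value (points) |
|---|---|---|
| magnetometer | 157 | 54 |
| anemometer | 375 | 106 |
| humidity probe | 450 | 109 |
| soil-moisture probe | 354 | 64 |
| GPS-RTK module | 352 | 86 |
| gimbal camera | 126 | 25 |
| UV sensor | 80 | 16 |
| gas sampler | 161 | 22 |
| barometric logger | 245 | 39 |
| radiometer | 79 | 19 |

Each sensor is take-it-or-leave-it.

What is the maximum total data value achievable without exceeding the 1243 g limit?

Ranking by ratio (data value/g): magnetometer 0.34, anemometer 0.28, GPS-RTK module 0.24, humidity probe 0.24.
Greedy by ratio would take magnetometer + anemometer + GPS-RTK module + gimbal camera + UV sensor + radiometer: 1169 g used, total 306.
Dropping GPS-RTK module and UV sensor frees 432 g; slotting in humidity probe (450 g) lifts the total to 313 at 1187 g.
Next best is magnetometer + anemometer + soil-moisture probe + GPS-RTK module at 310 (1238 g) — short by 3.

313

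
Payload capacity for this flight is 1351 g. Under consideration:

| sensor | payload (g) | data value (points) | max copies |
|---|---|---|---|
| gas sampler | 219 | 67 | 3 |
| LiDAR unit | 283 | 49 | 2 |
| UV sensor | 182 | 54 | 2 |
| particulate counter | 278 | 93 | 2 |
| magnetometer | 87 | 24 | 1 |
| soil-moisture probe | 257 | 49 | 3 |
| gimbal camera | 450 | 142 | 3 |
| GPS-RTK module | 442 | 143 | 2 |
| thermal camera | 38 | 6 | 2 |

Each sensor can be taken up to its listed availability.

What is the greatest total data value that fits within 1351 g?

433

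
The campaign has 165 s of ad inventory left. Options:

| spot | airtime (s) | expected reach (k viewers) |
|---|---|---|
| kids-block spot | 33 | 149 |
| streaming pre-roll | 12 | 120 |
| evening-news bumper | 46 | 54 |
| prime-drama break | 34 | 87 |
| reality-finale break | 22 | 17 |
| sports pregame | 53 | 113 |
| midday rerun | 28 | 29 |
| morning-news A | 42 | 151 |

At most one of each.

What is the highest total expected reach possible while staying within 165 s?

550

Taking the top-ratio spots first gives kids-block spot + streaming pre-roll + prime-drama break + midday rerun + morning-news A for 536 (149 s).
The 62 s tied up in prime-drama break and midday rerun is better spent on reality-finale break + sports pregame — total rises to 550 (162 s).
The closest alternative, kids-block spot + streaming pre-roll + prime-drama break + midday rerun + morning-news A, reaches only 536.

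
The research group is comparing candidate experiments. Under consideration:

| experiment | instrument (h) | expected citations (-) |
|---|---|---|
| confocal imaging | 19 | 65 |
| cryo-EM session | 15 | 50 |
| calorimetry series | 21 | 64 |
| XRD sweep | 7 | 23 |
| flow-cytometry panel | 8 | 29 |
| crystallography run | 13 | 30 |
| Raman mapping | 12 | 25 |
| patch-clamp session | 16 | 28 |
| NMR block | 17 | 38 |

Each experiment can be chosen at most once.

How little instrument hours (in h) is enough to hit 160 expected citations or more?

49

Minimise h subject to total expected citations ≥ 160.
Taking confocal imaging + cryo-EM session + XRD sweep + flow-cytometry panel gives 167 (≥ 160) for 49 h.
Any bundle with less than 49 h falls short of 160.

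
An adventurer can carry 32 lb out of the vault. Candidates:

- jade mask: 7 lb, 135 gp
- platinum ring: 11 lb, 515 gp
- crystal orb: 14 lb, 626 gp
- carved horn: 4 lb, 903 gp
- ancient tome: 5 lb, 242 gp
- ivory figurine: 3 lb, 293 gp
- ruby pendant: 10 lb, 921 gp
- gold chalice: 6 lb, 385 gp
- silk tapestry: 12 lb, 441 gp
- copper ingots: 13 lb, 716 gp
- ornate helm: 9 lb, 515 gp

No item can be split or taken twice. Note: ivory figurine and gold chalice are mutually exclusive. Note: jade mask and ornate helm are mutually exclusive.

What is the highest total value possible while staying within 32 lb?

2874

By value per lb: carved horn 225.75, ivory figurine 97.67, ruby pendant 92.10, gold chalice 64.17 lead.
Taking carved horn + ancient tome + ivory figurine + ruby pendant + ornate helm: 31 lb used, 2874 in value.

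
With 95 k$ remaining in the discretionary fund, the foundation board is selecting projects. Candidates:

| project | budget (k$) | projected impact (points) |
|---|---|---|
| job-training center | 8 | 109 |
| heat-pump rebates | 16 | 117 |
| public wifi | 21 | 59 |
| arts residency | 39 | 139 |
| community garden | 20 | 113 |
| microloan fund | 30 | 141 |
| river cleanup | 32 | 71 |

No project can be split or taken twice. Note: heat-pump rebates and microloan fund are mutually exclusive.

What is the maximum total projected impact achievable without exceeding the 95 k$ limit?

Job-training center + heat-pump rebates + arts residency + community garden uses 83 of the 95 k$ and totals 478.
The closest alternative, job-training center + heat-pump rebates + arts residency + river cleanup, reaches only 436.

478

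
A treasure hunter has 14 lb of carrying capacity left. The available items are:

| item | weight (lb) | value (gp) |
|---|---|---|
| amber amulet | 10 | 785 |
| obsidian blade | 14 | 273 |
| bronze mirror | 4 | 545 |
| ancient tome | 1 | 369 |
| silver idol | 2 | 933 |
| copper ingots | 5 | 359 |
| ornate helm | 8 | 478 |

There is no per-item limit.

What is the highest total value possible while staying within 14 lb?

Ranking by ratio (value/lb): silver idol 466.50, ancient tome 369.00, bronze mirror 136.25, amber amulet 78.50.
The ratio ordering already packs tightly: 7×silver idol, 14 lb, 6531.
Nothing else within 14 lb beats 6531.

6531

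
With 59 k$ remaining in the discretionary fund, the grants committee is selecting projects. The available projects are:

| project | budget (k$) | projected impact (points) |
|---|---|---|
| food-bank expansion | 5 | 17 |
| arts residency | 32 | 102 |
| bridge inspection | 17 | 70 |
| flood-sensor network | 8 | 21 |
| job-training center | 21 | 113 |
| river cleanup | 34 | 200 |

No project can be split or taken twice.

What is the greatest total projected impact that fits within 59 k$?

313

By projected impact per k$: river cleanup 5.88, job-training center 5.38, bridge inspection 4.12, food-bank expansion 3.40 lead.
The ratio ordering already packs tightly: job-training center + river cleanup, 55 k$, 313.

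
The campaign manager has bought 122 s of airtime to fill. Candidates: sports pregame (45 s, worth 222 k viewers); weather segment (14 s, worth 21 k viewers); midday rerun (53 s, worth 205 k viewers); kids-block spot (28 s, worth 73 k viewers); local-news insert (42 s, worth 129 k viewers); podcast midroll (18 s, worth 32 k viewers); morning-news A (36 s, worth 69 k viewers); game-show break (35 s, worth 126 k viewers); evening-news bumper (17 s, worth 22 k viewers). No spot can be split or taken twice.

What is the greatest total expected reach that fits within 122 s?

Taking the top-ratio spots first gives sports pregame + midday rerun + podcast midroll for 459 (116 s).
Replace midday rerun and podcast midroll with local-news insert + game-show break: the trade gains 18 net, giving 477 at 122 s.
Runner-up sports pregame + midday rerun + podcast midroll tops out at 459.

477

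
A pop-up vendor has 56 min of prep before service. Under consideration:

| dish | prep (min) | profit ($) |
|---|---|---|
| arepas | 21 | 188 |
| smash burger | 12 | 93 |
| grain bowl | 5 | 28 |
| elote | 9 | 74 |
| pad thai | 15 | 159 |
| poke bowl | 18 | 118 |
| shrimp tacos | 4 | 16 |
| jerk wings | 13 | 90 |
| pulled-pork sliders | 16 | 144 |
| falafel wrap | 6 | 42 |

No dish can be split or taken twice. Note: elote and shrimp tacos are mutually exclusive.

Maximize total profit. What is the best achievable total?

507

Arepas + pad thai + shrimp tacos + pulled-pork sliders uses 56 of the 56 min and totals 507.
No other feasible combination exceeds 507.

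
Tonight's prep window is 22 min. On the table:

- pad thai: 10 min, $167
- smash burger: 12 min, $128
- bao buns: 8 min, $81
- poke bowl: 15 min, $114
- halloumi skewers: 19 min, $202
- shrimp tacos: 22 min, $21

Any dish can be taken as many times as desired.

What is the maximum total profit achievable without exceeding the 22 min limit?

Taking 2×pad thai: 20 min used, 334 in profit.
That's the maximum — no swap from here does better than 334.

334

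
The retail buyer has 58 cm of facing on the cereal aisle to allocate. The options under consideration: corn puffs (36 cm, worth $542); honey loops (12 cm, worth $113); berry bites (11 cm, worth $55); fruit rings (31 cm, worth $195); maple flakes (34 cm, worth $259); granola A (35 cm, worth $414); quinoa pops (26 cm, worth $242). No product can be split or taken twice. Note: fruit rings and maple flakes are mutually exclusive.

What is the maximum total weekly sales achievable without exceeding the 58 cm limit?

655

Taking corn puffs + honey loops: 48 cm used, 655 in weekly sales.
Next best is corn puffs + berry bites at 597 (47 cm) — short by 58.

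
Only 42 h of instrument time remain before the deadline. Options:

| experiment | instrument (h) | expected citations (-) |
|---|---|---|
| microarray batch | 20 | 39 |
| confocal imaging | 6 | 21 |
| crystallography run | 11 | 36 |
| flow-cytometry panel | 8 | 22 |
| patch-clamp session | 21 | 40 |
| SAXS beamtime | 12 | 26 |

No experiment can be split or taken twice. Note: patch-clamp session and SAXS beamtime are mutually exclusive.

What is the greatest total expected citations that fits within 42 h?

105

Taking confocal imaging + crystallography run + flow-cytometry panel + SAXS beamtime: 37 h used, 105 in expected citations.
The closest alternative, crystallography run + flow-cytometry panel + patch-clamp session, reaches only 98.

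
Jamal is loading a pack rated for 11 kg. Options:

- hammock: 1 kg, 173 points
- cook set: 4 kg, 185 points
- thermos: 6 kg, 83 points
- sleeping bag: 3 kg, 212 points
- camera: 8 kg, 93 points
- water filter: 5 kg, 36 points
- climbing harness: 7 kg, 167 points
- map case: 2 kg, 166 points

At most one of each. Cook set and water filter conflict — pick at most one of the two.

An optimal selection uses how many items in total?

4

Optimal total is 736.
For example hammock + cook set + sleeping bag + map case achieves it, using 10 kg.
All optima have 4 items.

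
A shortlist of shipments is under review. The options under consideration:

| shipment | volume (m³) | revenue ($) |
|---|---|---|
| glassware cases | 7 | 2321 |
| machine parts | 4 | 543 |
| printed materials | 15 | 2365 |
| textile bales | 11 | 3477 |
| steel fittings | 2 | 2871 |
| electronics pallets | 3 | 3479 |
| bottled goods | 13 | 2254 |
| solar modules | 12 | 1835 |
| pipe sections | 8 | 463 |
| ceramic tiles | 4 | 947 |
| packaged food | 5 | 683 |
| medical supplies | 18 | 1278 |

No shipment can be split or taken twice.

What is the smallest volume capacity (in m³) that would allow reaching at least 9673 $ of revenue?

16

Look for the lowest-volume combination reaching 9673.
textile bales + steel fittings + electronics pallets: 9827 revenue at 16 m³.
Any bundle with less than 16 m³ falls short of 9673.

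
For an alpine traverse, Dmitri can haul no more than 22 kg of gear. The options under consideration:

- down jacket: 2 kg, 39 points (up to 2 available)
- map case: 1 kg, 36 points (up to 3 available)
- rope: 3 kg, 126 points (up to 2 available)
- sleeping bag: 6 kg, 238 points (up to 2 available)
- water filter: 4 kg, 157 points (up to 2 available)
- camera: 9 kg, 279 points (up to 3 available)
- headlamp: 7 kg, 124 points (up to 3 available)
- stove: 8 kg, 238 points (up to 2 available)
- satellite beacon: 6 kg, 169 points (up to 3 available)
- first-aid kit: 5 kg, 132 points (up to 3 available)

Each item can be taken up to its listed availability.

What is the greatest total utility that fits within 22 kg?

885

Ranking by ratio (utility/kg): rope 42.00, sleeping bag 39.67, water filter 39.25, map case 36.00.
Taking 2×rope + 2×sleeping bag + water filter: 22 kg used, 885 in utility.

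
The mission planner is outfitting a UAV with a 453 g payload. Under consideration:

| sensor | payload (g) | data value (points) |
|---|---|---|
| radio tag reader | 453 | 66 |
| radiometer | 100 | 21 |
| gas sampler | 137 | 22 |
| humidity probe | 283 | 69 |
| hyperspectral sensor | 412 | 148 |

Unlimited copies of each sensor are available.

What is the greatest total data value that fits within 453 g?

148

Best packing: hyperspectral sensor — 412 g, 148 total.
Every other selection either busts 453 g or fails to beat 148.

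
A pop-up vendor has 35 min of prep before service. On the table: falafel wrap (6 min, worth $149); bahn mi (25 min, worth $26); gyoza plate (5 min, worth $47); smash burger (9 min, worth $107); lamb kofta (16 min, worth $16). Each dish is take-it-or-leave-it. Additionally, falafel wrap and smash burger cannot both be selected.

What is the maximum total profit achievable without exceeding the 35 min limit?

212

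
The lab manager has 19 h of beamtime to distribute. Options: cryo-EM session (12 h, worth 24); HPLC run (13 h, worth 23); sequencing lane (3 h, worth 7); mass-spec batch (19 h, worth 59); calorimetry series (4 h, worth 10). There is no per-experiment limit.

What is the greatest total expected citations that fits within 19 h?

59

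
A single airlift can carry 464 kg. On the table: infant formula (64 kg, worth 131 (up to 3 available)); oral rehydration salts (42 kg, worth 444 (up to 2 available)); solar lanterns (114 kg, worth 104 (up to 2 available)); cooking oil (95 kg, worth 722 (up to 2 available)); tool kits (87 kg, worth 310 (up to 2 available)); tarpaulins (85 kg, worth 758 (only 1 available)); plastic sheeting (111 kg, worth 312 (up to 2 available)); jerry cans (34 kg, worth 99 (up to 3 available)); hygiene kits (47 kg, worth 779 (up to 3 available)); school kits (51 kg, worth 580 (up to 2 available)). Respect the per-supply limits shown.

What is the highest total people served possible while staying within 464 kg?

5285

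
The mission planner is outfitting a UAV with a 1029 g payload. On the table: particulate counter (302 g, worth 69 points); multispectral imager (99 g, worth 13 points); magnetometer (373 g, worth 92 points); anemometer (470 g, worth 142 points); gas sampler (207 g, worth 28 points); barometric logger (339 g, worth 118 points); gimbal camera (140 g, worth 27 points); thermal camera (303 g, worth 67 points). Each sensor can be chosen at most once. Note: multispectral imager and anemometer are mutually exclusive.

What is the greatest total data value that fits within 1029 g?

Taking the top-ratio sensors first gives anemometer + barometric logger + gimbal camera for 287 (949 g).
Dropping gimbal camera frees 140 g; slotting in gas sampler (207 g) lifts the total to 288 at 1016 g.

288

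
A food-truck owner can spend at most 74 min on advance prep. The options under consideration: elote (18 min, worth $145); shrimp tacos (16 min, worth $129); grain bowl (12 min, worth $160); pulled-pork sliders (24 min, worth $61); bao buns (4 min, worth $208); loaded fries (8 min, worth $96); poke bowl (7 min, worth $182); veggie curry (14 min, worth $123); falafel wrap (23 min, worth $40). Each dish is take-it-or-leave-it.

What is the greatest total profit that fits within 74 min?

A density-first pass picks shrimp tacos + grain bowl + bao buns + loaded fries + poke bowl + veggie curry — 898 at 61 min.
The 8 min tied up in loaded fries is better spent on elote — total rises to 947 (71 min).
The spare 3 min is too small for any remaining dish, and no exchange beats 947.

947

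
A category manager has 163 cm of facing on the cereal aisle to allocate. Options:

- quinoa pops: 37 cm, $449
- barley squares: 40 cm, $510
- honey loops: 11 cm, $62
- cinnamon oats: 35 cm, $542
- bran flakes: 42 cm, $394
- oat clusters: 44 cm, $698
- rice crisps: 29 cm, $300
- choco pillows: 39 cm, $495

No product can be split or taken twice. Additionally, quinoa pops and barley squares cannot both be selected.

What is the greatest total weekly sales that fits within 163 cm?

The ratio ordering already packs tightly: barley squares + cinnamon oats + oat clusters + choco pillows, 158 cm, 2245.
An exhaustive check of the 256 subsets confirms 2245.

2245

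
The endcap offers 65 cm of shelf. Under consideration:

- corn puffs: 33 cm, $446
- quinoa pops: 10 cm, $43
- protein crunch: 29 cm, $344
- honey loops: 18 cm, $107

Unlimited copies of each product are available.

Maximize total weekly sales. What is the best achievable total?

790

Best packing: corn puffs + protein crunch — 62 cm, 790 total.
Every other selection either busts 65 cm or fails to beat 790.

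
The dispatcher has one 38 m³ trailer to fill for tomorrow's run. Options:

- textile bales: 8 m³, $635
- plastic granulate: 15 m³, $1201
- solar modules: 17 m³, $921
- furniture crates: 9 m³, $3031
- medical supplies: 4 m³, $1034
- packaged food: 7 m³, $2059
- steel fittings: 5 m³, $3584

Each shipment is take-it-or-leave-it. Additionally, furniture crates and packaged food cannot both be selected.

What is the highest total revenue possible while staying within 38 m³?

8850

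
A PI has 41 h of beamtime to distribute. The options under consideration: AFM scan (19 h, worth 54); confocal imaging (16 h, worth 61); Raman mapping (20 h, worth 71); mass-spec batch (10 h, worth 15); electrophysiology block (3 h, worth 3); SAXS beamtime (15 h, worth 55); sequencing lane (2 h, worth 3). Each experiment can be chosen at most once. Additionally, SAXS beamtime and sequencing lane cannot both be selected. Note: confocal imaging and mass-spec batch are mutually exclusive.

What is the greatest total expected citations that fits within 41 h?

138

Density check — confocal imaging 3.81, SAXS beamtime 3.67, Raman mapping 3.55, AFM scan 2.84 are the best per h.
Taking confocal imaging + Raman mapping + electrophysiology block + sequencing lane: 41 h used, 138 in expected citations.
Next best is confocal imaging + Raman mapping + electrophysiology block at 135 (39 h) — short by 3.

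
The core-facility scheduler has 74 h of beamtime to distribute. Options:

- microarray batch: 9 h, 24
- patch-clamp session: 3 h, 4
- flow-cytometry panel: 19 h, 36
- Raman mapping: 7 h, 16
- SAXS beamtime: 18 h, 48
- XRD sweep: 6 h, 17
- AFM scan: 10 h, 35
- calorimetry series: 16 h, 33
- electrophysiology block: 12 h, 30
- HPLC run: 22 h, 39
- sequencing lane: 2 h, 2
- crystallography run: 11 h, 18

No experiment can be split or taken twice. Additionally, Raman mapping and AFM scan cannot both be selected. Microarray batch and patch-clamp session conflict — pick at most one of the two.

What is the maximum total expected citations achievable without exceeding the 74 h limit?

190

Taking microarray batch + flow-cytometry panel + SAXS beamtime + XRD sweep + AFM scan + electrophysiology block: 74 h used, 190 in expected citations.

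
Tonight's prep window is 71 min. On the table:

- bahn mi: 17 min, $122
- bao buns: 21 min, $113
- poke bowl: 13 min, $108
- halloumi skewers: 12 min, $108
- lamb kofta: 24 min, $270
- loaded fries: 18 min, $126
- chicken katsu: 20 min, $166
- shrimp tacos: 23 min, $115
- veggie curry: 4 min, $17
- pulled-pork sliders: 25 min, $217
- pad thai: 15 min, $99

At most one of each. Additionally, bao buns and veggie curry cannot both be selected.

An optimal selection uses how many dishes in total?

3

The maximum profit within 71 min is 653.
One optimal bundle: lamb kofta + chicken katsu + pulled-pork sliders (69 min).
Any selection reaching 653 contains exactly 3 dishes.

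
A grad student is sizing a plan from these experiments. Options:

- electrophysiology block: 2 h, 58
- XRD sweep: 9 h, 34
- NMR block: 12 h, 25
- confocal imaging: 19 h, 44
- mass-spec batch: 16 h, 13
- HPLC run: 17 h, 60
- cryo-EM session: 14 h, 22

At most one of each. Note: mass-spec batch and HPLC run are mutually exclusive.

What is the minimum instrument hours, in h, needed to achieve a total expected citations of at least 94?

19

Look for the lowest-instrument combination reaching 94.
Taking electrophysiology block + HPLC run gives 118 (≥ 94) for 19 h.
Below 19 h the best achievable stays under 94.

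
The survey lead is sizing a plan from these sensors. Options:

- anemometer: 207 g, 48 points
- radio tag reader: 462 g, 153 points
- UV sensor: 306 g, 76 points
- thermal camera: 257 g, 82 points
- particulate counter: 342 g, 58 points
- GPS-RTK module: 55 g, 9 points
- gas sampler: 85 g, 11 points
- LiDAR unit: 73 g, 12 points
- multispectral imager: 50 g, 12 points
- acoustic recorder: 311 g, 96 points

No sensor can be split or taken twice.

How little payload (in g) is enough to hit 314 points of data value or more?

1030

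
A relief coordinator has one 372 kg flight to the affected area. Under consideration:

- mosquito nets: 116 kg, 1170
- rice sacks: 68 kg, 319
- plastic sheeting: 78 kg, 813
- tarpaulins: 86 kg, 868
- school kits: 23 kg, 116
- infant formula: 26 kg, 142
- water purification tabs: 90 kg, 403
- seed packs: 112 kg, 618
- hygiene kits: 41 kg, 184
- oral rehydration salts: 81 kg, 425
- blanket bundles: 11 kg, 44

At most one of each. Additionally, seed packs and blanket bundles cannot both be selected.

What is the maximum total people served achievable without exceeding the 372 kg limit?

3320

Ranking by ratio (people served/kg): plastic sheeting 10.42, tarpaulins 10.09, mosquito nets 10.09.
A density-first pass picks mosquito nets + plastic sheeting + tarpaulins + school kits + infant formula + hygiene kits — 3293 at 370 kg.
Reworking the packing: mosquito nets + plastic sheeting + tarpaulins + oral rehydration salts + blanket bundles uses 372 kg and improves the total to 3320.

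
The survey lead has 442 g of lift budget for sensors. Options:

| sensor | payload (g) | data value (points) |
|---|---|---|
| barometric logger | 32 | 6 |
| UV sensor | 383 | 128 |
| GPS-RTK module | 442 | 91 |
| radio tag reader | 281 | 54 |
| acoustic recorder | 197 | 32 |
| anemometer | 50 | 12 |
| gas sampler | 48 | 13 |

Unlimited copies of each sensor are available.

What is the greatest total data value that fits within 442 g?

Ranking by ratio (data value/g): UV sensor 0.33, gas sampler 0.27, anemometer 0.24, GPS-RTK module 0.21.
Best packing: UV sensor + gas sampler — 431 g, 141 total.
Nothing else within 442 g beats 141.

141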